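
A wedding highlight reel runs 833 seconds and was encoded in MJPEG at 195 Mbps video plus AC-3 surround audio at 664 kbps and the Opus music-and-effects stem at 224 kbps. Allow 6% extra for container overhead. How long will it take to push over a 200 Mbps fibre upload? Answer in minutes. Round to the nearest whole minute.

Audio total: 664 + 224 = 888 kbps = 0.888 Mbps.
Total bitrate: 195.888 Mbps.
File: 195.888 Mbps × 833 s = 163174.7 Mb.
With 6% container overhead: ×1.06. → 172965.2 Mb.
At 200 Mbps: 172965.2 / 200 = 864.8 s ≈ 14.4 minutes.

14 minutes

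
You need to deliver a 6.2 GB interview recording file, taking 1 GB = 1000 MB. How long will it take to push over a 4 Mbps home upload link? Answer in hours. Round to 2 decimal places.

File: 6.2 GB = 49600.0 Mb.
At 4 Mbps: 49600.0 / 4 = 12400.0 s ≈ 3.44 hours.

3.44 hours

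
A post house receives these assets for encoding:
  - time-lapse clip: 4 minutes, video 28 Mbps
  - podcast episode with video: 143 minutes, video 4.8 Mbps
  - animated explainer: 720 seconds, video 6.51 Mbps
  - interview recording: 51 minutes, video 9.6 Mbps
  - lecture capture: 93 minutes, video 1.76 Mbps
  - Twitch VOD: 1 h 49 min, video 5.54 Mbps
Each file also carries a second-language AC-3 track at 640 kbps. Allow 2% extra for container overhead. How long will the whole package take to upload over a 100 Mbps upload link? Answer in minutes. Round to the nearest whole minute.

24 minutes

Audio: 640 kbps = 0.640 Mbps.
time-lapse clip: 28.640 Mbps × 240 s × 1.02 = 7011.1 Mb
podcast episode with video: 5.440 Mbps × 8580 s × 1.02 = 47608.7 Mb
animated explainer: 7.150 Mbps × 720 s × 1.02 = 5251.0 Mb
interview recording: 10.240 Mbps × 3060 s × 1.02 = 31961.1 Mb
lecture capture: 2.400 Mbps × 5580 s × 1.02 = 13659.8 Mb
Twitch VOD: 6.180 Mbps × 6540 s × 1.02 = 41225.5 Mb
Total: 146717.2 Mb = 18339.7 MB.
At 100 Mbps: 146717.2 / 100 = 1467 s ≈ 24.5 minutes.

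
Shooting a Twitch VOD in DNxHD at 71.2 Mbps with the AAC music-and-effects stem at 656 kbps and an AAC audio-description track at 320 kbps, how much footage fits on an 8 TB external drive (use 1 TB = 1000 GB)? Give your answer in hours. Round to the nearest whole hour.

Audio total: 656 + 320 = 976 kbps = 0.976 Mbps.
Total bitrate: 71.2 + 0.976 = 72.176 Mbps.
Capacity: 8 TB = 64,000,000 Mb.
Recording time: 64,000,000 / 72.176 = 886,721 s ≈ 246 hours.

246 hours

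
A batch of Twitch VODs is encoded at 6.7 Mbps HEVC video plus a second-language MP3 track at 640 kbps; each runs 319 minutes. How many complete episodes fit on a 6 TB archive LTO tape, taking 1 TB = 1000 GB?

319 min = 19140 s
Audio: 640 kbps = 0.640 Mbps.
Total bitrate: 7.340 Mbps.
Per item: 7.340 Mbps × 19140 s = 140,488 Mb = 17,561 MB.
Capacity: 6 TB = 48,000,000 Mb; 341.67 items → 341 complete.

341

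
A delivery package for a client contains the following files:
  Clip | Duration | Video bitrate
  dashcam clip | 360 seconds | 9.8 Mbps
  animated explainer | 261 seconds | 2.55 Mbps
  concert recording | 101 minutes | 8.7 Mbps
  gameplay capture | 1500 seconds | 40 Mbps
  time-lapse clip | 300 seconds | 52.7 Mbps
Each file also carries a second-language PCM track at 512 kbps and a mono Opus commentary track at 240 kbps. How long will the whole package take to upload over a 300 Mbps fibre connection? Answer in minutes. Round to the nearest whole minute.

8 minutes

Audio total: 512 + 240 = 752 kbps = 0.752 Mbps.
dashcam clip: 10.552 Mbps × 360 s = 3798.7 Mb
animated explainer: 3.302 Mbps × 261 s = 861.8 Mb
concert recording: 9.452 Mbps × 6060 s = 57279.1 Mb
gameplay capture: 40.752 Mbps × 1500 s = 61128.0 Mb
time-lapse clip: 53.452 Mbps × 300 s = 16035.6 Mb
Total: 139103.3 Mb = 17387.9 MB.
At 300 Mbps: 139103.3 / 300 = 464 s ≈ 7.73 minutes.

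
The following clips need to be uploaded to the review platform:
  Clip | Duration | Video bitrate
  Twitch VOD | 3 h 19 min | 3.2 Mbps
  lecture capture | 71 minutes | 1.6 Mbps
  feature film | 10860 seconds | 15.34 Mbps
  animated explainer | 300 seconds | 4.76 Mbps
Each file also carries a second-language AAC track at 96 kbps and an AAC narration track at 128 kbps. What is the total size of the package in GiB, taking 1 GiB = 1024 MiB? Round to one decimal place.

25.5 GiB

Audio total: 96 + 128 = 224 kbps = 0.224 Mbps.
Twitch VOD: 3.424 Mbps × 11940 s = 40882.6 Mb
lecture capture: 1.824 Mbps × 4260 s = 7770.2 Mb
feature film: 15.564 Mbps × 10860 s = 169025.0 Mb
animated explainer: 4.984 Mbps × 300 s = 1495.2 Mb
Total: 219173.0 Mb = 27396.6 MB.
= 25.52 GiB.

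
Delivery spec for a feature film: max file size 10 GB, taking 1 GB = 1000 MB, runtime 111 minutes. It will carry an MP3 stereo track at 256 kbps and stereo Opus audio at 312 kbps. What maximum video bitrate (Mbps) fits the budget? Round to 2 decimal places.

11.44 Mbps

Budget: 10 GB = 80000.0 Mb.
111 min = 6660 s
Total bitrate budget: 80000.0 Mb / 6660 s = 12.012 Mbps.
Audio total: 256 + 312 = 568 kbps = 0.568 Mbps.
Video: 12.012 − 0.568 = 11.444 Mbps.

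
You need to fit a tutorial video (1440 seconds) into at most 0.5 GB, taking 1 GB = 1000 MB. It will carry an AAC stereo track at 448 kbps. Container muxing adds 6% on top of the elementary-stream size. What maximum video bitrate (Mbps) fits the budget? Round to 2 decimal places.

Budget: 0.5 GB = 4000.0 Mb.
Stream payload after overhead: 4000.0 / 1.06 = 3773.6 Mb.
Total bitrate budget: 3773.6 Mb / 1440 s = 2.621 Mbps.
Audio: 448 kbps = 0.448 Mbps.
Video: 2.621 − 0.448 = 2.173 Mbps.

2.17 Mbps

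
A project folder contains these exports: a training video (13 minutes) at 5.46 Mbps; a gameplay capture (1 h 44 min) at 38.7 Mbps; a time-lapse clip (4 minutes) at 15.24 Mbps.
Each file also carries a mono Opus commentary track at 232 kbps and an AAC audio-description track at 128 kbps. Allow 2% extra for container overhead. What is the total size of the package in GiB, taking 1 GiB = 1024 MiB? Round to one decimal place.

29.9 GiB

Audio total: 232 + 128 = 360 kbps = 0.360 Mbps.
training video: 5.820 Mbps × 780 s × 1.02 = 4630.4 Mb
gameplay capture: 39.060 Mbps × 6240 s × 1.02 = 248609.1 Mb
time-lapse clip: 15.600 Mbps × 240 s × 1.02 = 3818.9 Mb
Total: 257058.4 Mb = 32132.3 MB.
= 29.93 GiB.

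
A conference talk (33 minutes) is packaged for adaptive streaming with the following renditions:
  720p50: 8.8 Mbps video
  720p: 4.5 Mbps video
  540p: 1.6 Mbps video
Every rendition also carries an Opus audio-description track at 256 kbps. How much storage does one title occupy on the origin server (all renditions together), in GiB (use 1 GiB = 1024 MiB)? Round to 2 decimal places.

33 min = 1980 s
Audio: 256 kbps = 0.256 Mbps.
Sum of rendition bitrates: (8.8+0.256) + (4.5+0.256) + (1.6+0.256) = 15.668 Mbps.
× 1980 s = 31,023 Mb = 3,878 MB = 3.612 GiB.

3.61 GiB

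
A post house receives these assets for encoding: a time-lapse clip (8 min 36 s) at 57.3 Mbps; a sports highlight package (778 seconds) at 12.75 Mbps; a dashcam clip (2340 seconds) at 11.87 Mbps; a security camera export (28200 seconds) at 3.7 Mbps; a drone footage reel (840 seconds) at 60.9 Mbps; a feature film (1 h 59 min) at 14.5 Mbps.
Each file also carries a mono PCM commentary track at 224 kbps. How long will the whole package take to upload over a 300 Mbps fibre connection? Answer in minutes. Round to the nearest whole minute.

19 minutes

Audio: 224 kbps = 0.224 Mbps.
time-lapse clip: 57.524 Mbps × 516 s = 29682.4 Mb
sports highlight package: 12.974 Mbps × 778 s = 10093.8 Mb
dashcam clip: 12.094 Mbps × 2340 s = 28300.0 Mb
security camera export: 3.924 Mbps × 28200 s = 110656.8 Mb
drone footage reel: 61.124 Mbps × 840 s = 51344.2 Mb
feature film: 14.724 Mbps × 7140 s = 105129.4 Mb
Total: 335206.4 Mb = 41900.8 MB.
At 300 Mbps: 335206.4 / 300 = 1117 s ≈ 18.6 minutes.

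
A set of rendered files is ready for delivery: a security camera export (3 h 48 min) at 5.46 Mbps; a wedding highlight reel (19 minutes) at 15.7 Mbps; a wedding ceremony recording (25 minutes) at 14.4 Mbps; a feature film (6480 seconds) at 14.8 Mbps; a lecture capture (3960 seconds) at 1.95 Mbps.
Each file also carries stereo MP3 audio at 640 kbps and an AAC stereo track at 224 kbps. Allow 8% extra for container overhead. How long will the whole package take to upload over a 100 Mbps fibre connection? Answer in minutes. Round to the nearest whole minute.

Audio total: 640 + 224 = 864 kbps = 0.864 Mbps.
security camera export: 6.324 Mbps × 13680 s × 1.08 = 93433.3 Mb
wedding highlight reel: 16.564 Mbps × 1140 s × 1.08 = 20393.6 Mb
wedding ceremony recording: 15.264 Mbps × 1500 s × 1.08 = 24727.7 Mb
feature film: 15.664 Mbps × 6480 s × 1.08 = 109622.9 Mb
lecture capture: 2.814 Mbps × 3960 s × 1.08 = 12034.9 Mb
Total: 260212.4 Mb = 32526.6 MB.
At 100 Mbps: 260212.4 / 100 = 2602 s ≈ 43.4 minutes.

43 minutes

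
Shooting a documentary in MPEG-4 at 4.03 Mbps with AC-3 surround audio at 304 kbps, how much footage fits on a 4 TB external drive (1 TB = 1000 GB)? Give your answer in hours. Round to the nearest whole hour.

2051 hours

Audio: 304 kbps = 0.304 Mbps.
Total bitrate: 4.03 + 0.304 = 4.334 Mbps.
Capacity: 4 TB = 32,000,000 Mb.
Recording time: 32,000,000 / 4.334 = 7,383,479 s ≈ 2,051 hours.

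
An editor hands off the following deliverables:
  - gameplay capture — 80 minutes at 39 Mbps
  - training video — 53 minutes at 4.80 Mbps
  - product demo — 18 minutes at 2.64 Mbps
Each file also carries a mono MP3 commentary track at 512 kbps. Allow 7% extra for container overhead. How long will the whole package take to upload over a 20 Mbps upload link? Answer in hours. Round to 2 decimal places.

Audio: 512 kbps = 0.512 Mbps.
gameplay capture: 39.512 Mbps × 4800 s × 1.07 = 202933.6 Mb
training video: 5.312 Mbps × 3180 s × 1.07 = 18074.6 Mb
product demo: 3.152 Mbps × 1080 s × 1.07 = 3642.5 Mb
Total: 224650.7 Mb = 28081.3 MB.
At 20 Mbps: 224650.7 / 20 = 11233 s ≈ 3.12 hours.

3.12 hours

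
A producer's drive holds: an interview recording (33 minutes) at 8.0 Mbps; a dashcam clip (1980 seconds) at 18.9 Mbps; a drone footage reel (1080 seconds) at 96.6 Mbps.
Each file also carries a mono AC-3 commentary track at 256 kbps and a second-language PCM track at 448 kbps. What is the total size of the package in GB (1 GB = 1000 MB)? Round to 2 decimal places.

Audio total: 256 + 448 = 704 kbps = 0.704 Mbps.
interview recording: 8.704 Mbps × 1980 s = 17233.9 Mb
dashcam clip: 19.604 Mbps × 1980 s = 38815.9 Mb
drone footage reel: 97.304 Mbps × 1080 s = 105088.3 Mb
Total: 161138.2 Mb = 20142.3 MB.
= 20.14 GB.

20.14 GB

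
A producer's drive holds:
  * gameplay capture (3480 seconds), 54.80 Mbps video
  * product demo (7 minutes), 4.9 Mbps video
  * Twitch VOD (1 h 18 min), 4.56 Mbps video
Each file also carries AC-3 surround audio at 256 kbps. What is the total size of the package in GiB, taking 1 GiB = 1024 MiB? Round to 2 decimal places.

Audio: 256 kbps = 0.256 Mbps.
gameplay capture: 55.056 Mbps × 3480 s = 191594.9 Mb
product demo: 5.156 Mbps × 420 s = 2165.5 Mb
Twitch VOD: 4.816 Mbps × 4680 s = 22538.9 Mb
Total: 216299.3 Mb = 27037.4 MB.
= 25.18 GiB.

25.18 GiB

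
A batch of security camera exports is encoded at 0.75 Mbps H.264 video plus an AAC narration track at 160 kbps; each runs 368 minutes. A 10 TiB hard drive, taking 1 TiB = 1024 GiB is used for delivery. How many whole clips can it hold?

4377

368 min = 22080 s
Audio: 160 kbps = 0.160 Mbps.
Total bitrate: 0.910 Mbps.
Per item: 0.910 Mbps × 22080 s = 20,093 Mb = 2,512 MB.
Capacity: 10 TiB = 87,960,930 Mb; 4377.73 items → 4377 complete.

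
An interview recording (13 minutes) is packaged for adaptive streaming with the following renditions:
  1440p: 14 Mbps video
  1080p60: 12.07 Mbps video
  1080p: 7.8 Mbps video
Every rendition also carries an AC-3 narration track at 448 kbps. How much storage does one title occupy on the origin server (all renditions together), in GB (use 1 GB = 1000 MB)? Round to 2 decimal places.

13 min = 780 s
Audio: 448 kbps = 0.448 Mbps.
Sum of rendition bitrates: (14+0.448) + (12.07+0.448) + (7.8+0.448) = 35.214 Mbps.
× 780 s = 27,467 Mb = 3,433 MB = 3.433 GB.

3.43 GB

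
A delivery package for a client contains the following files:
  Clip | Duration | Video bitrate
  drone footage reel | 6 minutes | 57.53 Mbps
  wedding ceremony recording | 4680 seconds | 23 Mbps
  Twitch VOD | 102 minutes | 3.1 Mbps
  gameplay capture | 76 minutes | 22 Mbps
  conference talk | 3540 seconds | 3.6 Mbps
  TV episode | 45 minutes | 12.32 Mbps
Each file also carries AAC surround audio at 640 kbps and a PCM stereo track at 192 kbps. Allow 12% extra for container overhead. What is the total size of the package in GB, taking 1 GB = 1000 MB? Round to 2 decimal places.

43.67 GB

Audio total: 640 + 192 = 832 kbps = 0.832 Mbps.
drone footage reel: 58.362 Mbps × 360 s × 1.12 = 23531.6 Mb
wedding ceremony recording: 23.832 Mbps × 4680 s × 1.12 = 124917.8 Mb
Twitch VOD: 3.932 Mbps × 6120 s × 1.12 = 26951.5 Mb
gameplay capture: 22.832 Mbps × 4560 s × 1.12 = 116607.6 Mb
conference talk: 4.432 Mbps × 3540 s × 1.12 = 17572.0 Mb
TV episode: 13.152 Mbps × 2700 s × 1.12 = 39771.6 Mb
Total: 349352.1 Mb = 43669.0 MB.
= 43.67 GB.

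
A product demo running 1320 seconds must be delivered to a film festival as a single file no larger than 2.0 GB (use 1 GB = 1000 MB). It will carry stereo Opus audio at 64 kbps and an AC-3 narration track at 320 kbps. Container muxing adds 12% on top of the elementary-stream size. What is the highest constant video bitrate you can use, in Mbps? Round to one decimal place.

Budget: 2.0 GB = 16000.0 Mb.
Stream payload after overhead: 16000.0 / 1.12 = 14285.7 Mb.
Total bitrate budget: 14285.7 Mb / 1320 s = 10.823 Mbps.
Audio total: 64 + 320 = 384 kbps = 0.384 Mbps.
Video: 10.823 − 0.384 = 10.439 Mbps.

10.4 Mbps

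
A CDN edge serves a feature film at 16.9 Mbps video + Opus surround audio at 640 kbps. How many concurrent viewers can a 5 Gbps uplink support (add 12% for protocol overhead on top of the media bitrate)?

254

Audio: 640 kbps = 0.640 Mbps.
Per-viewer media rate: 17.540 Mbps.
On the wire with 12% overhead: 19.645 Mbps.
5 Gbps = 5,000 Mbps; 5,000 / 19.645 = 254.52 → 254 viewers.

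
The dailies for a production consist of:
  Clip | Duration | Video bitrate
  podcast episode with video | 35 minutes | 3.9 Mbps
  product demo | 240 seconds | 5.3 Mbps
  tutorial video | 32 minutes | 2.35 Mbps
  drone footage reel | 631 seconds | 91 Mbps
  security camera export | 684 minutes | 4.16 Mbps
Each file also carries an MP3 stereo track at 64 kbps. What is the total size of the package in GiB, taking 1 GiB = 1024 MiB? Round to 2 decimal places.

28.53 GiB

Audio: 64 kbps = 0.064 Mbps.
podcast episode with video: 3.964 Mbps × 2100 s = 8324.4 Mb
product demo: 5.364 Mbps × 240 s = 1287.4 Mb
tutorial video: 2.414 Mbps × 1920 s = 4634.9 Mb
drone footage reel: 91.064 Mbps × 631 s = 57461.4 Mb
security camera export: 4.224 Mbps × 41040 s = 173353.0 Mb
Total: 245061.0 Mb = 30632.6 MB.
= 28.53 GiB.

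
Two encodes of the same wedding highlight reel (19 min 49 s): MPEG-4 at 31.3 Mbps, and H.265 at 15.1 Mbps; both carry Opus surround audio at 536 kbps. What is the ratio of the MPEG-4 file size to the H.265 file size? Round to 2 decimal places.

19 min 49 s = 1189 s
Audio: 536 kbps = 0.536 Mbps.
MPEG-4: 31.836 Mbps × 1189 s = 37853.0 Mb = 4.407 GiB.
H.265: 15.636 Mbps × 1189 s = 18591.2 Mb = 2.164 GiB.
Ratio: 4.407 / 2.164 = 2.036.

2.04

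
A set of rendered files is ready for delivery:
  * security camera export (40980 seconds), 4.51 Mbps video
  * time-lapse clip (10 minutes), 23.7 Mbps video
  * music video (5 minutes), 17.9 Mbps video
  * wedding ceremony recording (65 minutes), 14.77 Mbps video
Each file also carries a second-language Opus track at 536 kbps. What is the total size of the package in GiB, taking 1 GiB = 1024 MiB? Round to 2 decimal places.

Audio: 536 kbps = 0.536 Mbps.
security camera export: 5.046 Mbps × 40980 s = 206785.1 Mb
time-lapse clip: 24.236 Mbps × 600 s = 14541.6 Mb
music video: 18.436 Mbps × 300 s = 5530.8 Mb
wedding ceremony recording: 15.306 Mbps × 3900 s = 59693.4 Mb
Total: 286550.9 Mb = 35818.9 MB.
= 33.36 GiB.

33.36 GiB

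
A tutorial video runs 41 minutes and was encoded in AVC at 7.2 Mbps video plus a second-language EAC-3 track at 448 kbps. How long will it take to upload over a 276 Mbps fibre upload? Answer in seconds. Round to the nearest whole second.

41 min = 2460 s
Audio: 448 kbps = 0.448 Mbps.
Total bitrate: 7.648 Mbps.
File: 7.648 Mbps × 2460 s = 18814.1 Mb.
At 276 Mbps: 18814.1 / 276 = 68.2 s ≈ 68.2 seconds.

68 seconds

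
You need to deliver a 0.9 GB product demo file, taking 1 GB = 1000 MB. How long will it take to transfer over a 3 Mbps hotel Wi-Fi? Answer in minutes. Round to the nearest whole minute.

40 minutes

File: 0.9 GB = 7200.0 Mb.
At 3 Mbps: 7200.0 / 3 = 2400.0 s ≈ 40 minutes.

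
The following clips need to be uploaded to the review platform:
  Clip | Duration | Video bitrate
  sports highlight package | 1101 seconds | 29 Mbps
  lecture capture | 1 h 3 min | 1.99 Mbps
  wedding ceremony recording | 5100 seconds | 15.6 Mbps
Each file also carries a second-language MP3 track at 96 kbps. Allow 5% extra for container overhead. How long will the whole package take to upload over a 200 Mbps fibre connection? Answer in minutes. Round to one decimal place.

Audio: 96 kbps = 0.096 Mbps.
sports highlight package: 29.096 Mbps × 1101 s × 1.05 = 33636.4 Mb
lecture capture: 2.086 Mbps × 3780 s × 1.05 = 8279.3 Mb
wedding ceremony recording: 15.696 Mbps × 5100 s × 1.05 = 84052.1 Mb
Total: 125967.8 Mb = 15746.0 MB.
At 200 Mbps: 125967.8 / 200 = 630 s ≈ 10.5 minutes.

10.5 minutes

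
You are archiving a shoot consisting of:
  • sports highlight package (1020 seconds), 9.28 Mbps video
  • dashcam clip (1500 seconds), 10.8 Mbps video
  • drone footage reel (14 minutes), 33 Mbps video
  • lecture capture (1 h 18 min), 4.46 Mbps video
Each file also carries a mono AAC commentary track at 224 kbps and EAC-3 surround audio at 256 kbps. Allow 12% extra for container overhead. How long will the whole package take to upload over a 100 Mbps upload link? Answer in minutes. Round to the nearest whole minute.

15 minutes

Audio total: 224 + 256 = 480 kbps = 0.480 Mbps.
sports highlight package: 9.760 Mbps × 1020 s × 1.12 = 11149.8 Mb
dashcam clip: 11.280 Mbps × 1500 s × 1.12 = 18950.4 Mb
drone footage reel: 33.480 Mbps × 840 s × 1.12 = 31498.0 Mb
lecture capture: 4.940 Mbps × 4680 s × 1.12 = 25893.5 Mb
Total: 87491.7 Mb = 10936.5 MB.
At 100 Mbps: 87491.7 / 100 = 875 s ≈ 14.6 minutes.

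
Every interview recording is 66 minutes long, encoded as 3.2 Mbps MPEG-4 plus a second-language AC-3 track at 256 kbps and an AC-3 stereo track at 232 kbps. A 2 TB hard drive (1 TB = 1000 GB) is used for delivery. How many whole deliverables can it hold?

66 min = 3960 s
Audio total: 256 + 232 = 488 kbps = 0.488 Mbps.
Total bitrate: 3.688 Mbps.
Per item: 3.688 Mbps × 3960 s = 14,604 Mb = 1,826 MB.
Capacity: 2 TB = 16,000,000 Mb; 1095.55 items → 1095 complete.

1095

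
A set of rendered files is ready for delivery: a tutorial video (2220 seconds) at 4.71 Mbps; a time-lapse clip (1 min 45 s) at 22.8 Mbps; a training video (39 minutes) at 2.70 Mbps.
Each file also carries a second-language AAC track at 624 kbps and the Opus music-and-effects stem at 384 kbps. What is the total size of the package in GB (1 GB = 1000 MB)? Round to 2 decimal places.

Audio total: 624 + 384 = 1008 kbps = 1.008 Mbps.
tutorial video: 5.718 Mbps × 2220 s = 12694.0 Mb
time-lapse clip: 23.808 Mbps × 105 s = 2499.8 Mb
training video: 3.708 Mbps × 2340 s = 8676.7 Mb
Total: 23870.5 Mb = 2983.8 MB.
= 2.984 GB.

2.98 GB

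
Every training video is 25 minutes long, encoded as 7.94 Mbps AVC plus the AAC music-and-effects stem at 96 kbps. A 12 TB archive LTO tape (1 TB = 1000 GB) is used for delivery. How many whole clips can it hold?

25 min = 1500 s
Audio: 96 kbps = 0.096 Mbps.
Total bitrate: 8.036 Mbps.
Per item: 8.036 Mbps × 1500 s = 12,054 Mb = 1,507 MB.
Capacity: 12 TB = 96,000,000 Mb; 7964.16 items → 7964 complete.

7964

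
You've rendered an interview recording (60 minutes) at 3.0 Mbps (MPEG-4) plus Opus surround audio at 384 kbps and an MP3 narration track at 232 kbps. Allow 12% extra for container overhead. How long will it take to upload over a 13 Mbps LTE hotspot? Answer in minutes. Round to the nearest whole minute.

60 min = 3600 s
Audio total: 384 + 232 = 616 kbps = 0.616 Mbps.
Total bitrate: 3.616 Mbps.
File: 3.616 Mbps × 3600 s = 13017.6 Mb.
With 12% container overhead: ×1.12. → 14579.7 Mb.
At 13 Mbps: 14579.7 / 13 = 1121.5 s ≈ 18.7 minutes.

19 minutes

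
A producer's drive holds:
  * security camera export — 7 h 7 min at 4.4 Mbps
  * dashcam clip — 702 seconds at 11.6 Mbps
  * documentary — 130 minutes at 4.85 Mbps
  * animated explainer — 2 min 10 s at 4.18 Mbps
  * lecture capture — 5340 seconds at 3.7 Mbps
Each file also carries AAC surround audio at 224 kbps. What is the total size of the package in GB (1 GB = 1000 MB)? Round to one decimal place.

Audio: 224 kbps = 0.224 Mbps.
security camera export: 4.624 Mbps × 25620 s = 118466.9 Mb
dashcam clip: 11.824 Mbps × 702 s = 8300.4 Mb
documentary: 5.074 Mbps × 7800 s = 39577.2 Mb
animated explainer: 4.404 Mbps × 130 s = 572.5 Mb
lecture capture: 3.924 Mbps × 5340 s = 20954.2 Mb
Total: 187871.2 Mb = 23483.9 MB.
= 23.48 GB.

23.5 GB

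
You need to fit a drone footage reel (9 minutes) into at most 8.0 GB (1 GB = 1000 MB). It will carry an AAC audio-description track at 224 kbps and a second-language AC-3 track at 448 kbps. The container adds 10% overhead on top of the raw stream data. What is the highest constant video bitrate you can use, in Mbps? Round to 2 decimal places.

Budget: 8.0 GB = 64000.0 Mb.
Stream payload after overhead: 64000.0 / 1.10 = 58181.8 Mb.
9 min = 540 s
Total bitrate budget: 58181.8 Mb / 540 s = 107.744 Mbps.
Audio total: 224 + 448 = 672 kbps = 0.672 Mbps.
Video: 107.744 − 0.672 = 107.072 Mbps.

107.07 Mbps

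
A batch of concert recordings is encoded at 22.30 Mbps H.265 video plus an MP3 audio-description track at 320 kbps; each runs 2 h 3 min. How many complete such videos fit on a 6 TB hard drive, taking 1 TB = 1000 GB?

287

2 h 3 min = 123 min = 7380 s
Audio: 320 kbps = 0.320 Mbps.
Total bitrate: 22.620 Mbps.
Per item: 22.620 Mbps × 7380 s = 166,936 Mb = 20,867 MB.
Capacity: 6 TB = 48,000,000 Mb; 287.54 items → 287 complete.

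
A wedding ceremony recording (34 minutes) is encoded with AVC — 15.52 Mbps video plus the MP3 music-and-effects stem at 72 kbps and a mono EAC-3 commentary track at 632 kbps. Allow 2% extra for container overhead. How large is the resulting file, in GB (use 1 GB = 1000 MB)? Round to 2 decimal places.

4.22 GB

34 min = 2040 s
Audio total: 72 + 632 = 704 kbps = 0.704 Mbps.
Total bitrate: 15.52 + 0.704 = 16.224 Mbps.
Stream data: 16.224 Mbps × 2040 s = 33097.0 Mb.
With 2% container overhead: ×1.02.
33,759 Mb ÷ 8 = 4,220 MB → 4.220 GB.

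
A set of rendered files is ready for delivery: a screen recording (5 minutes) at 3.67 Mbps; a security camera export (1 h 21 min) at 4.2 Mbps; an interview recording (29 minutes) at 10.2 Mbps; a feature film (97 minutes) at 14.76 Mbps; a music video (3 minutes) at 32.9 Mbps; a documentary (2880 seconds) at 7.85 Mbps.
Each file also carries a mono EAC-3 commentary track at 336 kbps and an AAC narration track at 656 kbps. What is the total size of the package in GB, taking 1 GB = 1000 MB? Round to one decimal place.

21.2 GB

Audio total: 336 + 656 = 992 kbps = 0.992 Mbps.
screen recording: 4.662 Mbps × 300 s = 1398.6 Mb
security camera export: 5.192 Mbps × 4860 s = 25233.1 Mb
interview recording: 11.192 Mbps × 1740 s = 19474.1 Mb
feature film: 15.752 Mbps × 5820 s = 91676.6 Mb
music video: 33.892 Mbps × 180 s = 6100.6 Mb
documentary: 8.842 Mbps × 2880 s = 25465.0 Mb
Total: 169348.0 Mb = 21168.5 MB.
= 21.17 GB.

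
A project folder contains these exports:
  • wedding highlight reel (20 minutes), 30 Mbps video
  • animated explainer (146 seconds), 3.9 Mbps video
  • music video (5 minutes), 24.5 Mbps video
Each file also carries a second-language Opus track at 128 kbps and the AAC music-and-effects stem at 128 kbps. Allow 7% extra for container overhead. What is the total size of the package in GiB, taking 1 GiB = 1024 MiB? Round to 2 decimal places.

Audio total: 128 + 128 = 256 kbps = 0.256 Mbps.
wedding highlight reel: 30.256 Mbps × 1200 s × 1.07 = 38848.7 Mb
animated explainer: 4.156 Mbps × 146 s × 1.07 = 649.3 Mb
music video: 24.756 Mbps × 300 s × 1.07 = 7946.7 Mb
Total: 47444.6 Mb = 5930.6 MB.
= 5.523 GiB.

5.52 GiB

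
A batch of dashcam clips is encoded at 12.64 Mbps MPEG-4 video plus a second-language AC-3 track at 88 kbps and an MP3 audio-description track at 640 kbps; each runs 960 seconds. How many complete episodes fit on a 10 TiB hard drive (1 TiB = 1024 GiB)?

Audio total: 88 + 640 = 728 kbps = 0.728 Mbps.
Total bitrate: 13.368 Mbps.
Per item: 13.368 Mbps × 960 s = 12,833 Mb = 1,604 MB.
Capacity: 10 TiB = 87,960,930 Mb; 6854.13 items → 6854 complete.

6854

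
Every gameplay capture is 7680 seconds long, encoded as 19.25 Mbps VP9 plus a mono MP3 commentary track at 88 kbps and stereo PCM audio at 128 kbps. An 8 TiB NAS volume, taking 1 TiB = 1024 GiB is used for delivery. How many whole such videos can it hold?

Audio total: 88 + 128 = 216 kbps = 0.216 Mbps.
Total bitrate: 19.466 Mbps.
Per item: 19.466 Mbps × 7680 s = 149,499 Mb = 18,687 MB.
Capacity: 8 TiB = 70,368,744 Mb; 470.70 items → 470 complete.

470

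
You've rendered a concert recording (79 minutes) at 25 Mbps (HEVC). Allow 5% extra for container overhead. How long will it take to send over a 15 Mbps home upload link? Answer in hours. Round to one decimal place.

2.3 hours

79 min = 4740 s
File: 25.000 Mbps × 4740 s = 118500.0 Mb.
With 5% container overhead: ×1.05. → 124425.0 Mb.
At 15 Mbps: 124425.0 / 15 = 8295.0 s ≈ 2.3 hours.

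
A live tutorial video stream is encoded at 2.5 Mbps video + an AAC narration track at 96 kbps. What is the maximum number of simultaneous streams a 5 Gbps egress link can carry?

1926

Audio: 96 kbps = 0.096 Mbps.
Per-viewer media rate: 2.596 Mbps.
5 Gbps = 5,000 Mbps; 5,000 / 2.596 = 1926.04 → 1926 viewers.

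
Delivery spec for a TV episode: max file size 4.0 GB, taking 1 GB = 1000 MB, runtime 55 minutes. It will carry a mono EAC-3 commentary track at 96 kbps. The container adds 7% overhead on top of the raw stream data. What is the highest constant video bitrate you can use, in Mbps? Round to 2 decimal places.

Budget: 4.0 GB = 32000.0 Mb.
Stream payload after overhead: 32000.0 / 1.07 = 29906.5 Mb.
55 min = 3300 s
Total bitrate budget: 29906.5 Mb / 3300 s = 9.063 Mbps.
Audio: 96 kbps = 0.096 Mbps.
Video: 9.063 − 0.096 = 8.967 Mbps.

8.97 Mbps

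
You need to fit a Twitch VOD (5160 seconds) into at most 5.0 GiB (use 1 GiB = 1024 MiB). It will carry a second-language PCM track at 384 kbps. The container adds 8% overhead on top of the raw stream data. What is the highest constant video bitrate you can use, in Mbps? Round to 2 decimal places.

7.32 Mbps

Budget: 5.0 GiB = 42949.7 Mb.
Stream payload after overhead: 42949.7 / 1.08 = 39768.2 Mb.
Total bitrate budget: 39768.2 Mb / 5160 s = 7.707 Mbps.
Audio: 384 kbps = 0.384 Mbps.
Video: 7.707 − 0.384 = 7.323 Mbps.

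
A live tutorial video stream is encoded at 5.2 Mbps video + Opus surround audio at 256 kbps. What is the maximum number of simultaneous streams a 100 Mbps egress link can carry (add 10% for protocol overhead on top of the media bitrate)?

Audio: 256 kbps = 0.256 Mbps.
Per-viewer media rate: 5.456 Mbps.
On the wire with 10% overhead: 6.002 Mbps.
100 Mbps = 100.0 Mbps; 100.0 / 6.002 = 16.66 → 16 viewers.

16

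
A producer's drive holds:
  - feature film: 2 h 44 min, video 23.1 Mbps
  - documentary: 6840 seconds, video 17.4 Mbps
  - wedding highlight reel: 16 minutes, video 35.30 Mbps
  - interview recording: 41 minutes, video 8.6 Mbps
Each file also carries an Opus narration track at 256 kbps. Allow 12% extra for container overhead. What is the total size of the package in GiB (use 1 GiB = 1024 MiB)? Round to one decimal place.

53.0 GiB

Audio: 256 kbps = 0.256 Mbps.
feature film: 23.356 Mbps × 9840 s × 1.12 = 257401.8 Mb
documentary: 17.656 Mbps × 6840 s × 1.12 = 135259.1 Mb
wedding highlight reel: 35.556 Mbps × 960 s × 1.12 = 38229.8 Mb
interview recording: 8.856 Mbps × 2460 s × 1.12 = 24400.1 Mb
Total: 455290.8 Mb = 56911.3 MB.
= 53.00 GiB.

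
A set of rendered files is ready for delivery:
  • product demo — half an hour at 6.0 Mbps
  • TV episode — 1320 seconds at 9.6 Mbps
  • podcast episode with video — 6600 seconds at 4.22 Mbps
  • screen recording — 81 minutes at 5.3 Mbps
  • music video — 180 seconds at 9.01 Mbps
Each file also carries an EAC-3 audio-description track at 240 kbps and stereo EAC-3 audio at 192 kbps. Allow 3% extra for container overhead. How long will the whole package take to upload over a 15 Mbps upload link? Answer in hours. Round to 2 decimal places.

Audio total: 240 + 192 = 432 kbps = 0.432 Mbps.
product demo: 6.432 Mbps × 1800 s × 1.03 = 11924.9 Mb
TV episode: 10.032 Mbps × 1320 s × 1.03 = 13639.5 Mb
podcast episode with video: 4.652 Mbps × 6600 s × 1.03 = 31624.3 Mb
screen recording: 5.732 Mbps × 4860 s × 1.03 = 28693.2 Mb
music video: 9.442 Mbps × 180 s × 1.03 = 1750.5 Mb
Total: 87632.5 Mb = 10954.1 MB.
At 15 Mbps: 87632.5 / 15 = 5842 s ≈ 1.62 hours.

1.62 hours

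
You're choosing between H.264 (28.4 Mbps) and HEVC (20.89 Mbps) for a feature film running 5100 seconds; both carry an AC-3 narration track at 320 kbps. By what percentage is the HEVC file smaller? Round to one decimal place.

26.1%

Audio: 320 kbps = 0.320 Mbps.
H.264: 28.720 Mbps × 5100 s = 146472.0 Mb = 18.309 GB.
HEVC: 21.210 Mbps × 5100 s = 108171.0 Mb = 13.521 GB.
Reduction: (1 − 13.521/18.309) × 100 = 26.15%.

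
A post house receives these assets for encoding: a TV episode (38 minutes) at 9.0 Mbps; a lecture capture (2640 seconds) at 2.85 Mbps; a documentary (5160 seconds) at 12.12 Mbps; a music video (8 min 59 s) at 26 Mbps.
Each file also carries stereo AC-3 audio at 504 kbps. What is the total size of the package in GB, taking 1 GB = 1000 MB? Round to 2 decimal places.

13.74 GB

Audio: 504 kbps = 0.504 Mbps.
TV episode: 9.504 Mbps × 2280 s = 21669.1 Mb
lecture capture: 3.354 Mbps × 2640 s = 8854.6 Mb
documentary: 12.624 Mbps × 5160 s = 65139.8 Mb
music video: 26.504 Mbps × 539 s = 14285.7 Mb
Total: 109949.2 Mb = 13743.6 MB.
= 13.74 GB.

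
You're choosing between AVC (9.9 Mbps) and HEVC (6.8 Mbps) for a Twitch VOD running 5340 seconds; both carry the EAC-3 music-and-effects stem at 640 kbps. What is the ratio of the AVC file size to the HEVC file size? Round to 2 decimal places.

Audio: 640 kbps = 0.640 Mbps.
AVC: 10.540 Mbps × 5340 s = 56283.6 Mb = 7.035 GB.
HEVC: 7.440 Mbps × 5340 s = 39729.6 Mb = 4.966 GB.
Ratio: 7.035 / 4.966 = 1.417.

1.42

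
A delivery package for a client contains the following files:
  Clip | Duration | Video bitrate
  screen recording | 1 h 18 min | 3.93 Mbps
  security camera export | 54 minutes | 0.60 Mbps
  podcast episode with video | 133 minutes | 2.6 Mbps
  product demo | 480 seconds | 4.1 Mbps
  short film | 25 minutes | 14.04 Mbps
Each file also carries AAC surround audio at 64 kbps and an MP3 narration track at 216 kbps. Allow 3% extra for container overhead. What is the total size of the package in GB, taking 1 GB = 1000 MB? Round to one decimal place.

8.9 GB

Audio total: 64 + 216 = 280 kbps = 0.280 Mbps.
screen recording: 4.210 Mbps × 4680 s × 1.03 = 20293.9 Mb
security camera export: 0.880 Mbps × 3240 s × 1.03 = 2936.7 Mb
podcast episode with video: 2.880 Mbps × 7980 s × 1.03 = 23671.9 Mb
product demo: 4.380 Mbps × 480 s × 1.03 = 2165.5 Mb
short film: 14.320 Mbps × 1500 s × 1.03 = 22124.4 Mb
Total: 71192.4 Mb = 8899.0 MB.
= 8.899 GB.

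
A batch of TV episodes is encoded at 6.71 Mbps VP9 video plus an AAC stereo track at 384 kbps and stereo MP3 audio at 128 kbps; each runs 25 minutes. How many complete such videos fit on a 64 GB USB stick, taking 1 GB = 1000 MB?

25 min = 1500 s
Audio total: 384 + 128 = 512 kbps = 0.512 Mbps.
Total bitrate: 7.222 Mbps.
Per item: 7.222 Mbps × 1500 s = 10,833 Mb = 1,354 MB.
Capacity: 64 GB = 512,000 Mb; 47.26 items → 47 complete.

47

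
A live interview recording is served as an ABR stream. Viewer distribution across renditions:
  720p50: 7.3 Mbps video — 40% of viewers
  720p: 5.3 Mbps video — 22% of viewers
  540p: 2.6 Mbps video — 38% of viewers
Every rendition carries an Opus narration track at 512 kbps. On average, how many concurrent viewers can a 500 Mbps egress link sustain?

Audio: 512 kbps = 0.512 Mbps.
Average per-viewer bitrate: 0.40×7.812 + 0.22×5.812 + 0.38×3.112 = 5.586 Mbps.
500 Mbps = 500.0 Mbps; 500.0 / 5.586 = 89.51 → 89.

89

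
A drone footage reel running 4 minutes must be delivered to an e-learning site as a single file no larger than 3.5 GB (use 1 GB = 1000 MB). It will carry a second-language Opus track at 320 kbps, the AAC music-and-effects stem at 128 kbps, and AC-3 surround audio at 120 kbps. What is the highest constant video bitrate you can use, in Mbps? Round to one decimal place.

Budget: 3.5 GB = 28000.0 Mb.
4 min = 240 s
Total bitrate budget: 28000.0 Mb / 240 s = 116.667 Mbps.
Audio total: 320 + 128 + 120 = 568 kbps = 0.568 Mbps.
Video: 116.667 − 0.568 = 116.099 Mbps.

116.1 Mbps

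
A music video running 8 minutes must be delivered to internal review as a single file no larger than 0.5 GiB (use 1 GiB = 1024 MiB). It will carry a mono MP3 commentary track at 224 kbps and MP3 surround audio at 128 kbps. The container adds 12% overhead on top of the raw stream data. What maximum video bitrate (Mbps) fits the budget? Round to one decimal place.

Budget: 0.5 GiB = 4295.0 Mb.
Stream payload after overhead: 4295.0 / 1.12 = 3834.8 Mb.
8 min = 480 s
Total bitrate budget: 3834.8 Mb / 480 s = 7.989 Mbps.
Audio total: 224 + 128 = 352 kbps = 0.352 Mbps.
Video: 7.989 − 0.352 = 7.637 Mbps.

7.6 Mbps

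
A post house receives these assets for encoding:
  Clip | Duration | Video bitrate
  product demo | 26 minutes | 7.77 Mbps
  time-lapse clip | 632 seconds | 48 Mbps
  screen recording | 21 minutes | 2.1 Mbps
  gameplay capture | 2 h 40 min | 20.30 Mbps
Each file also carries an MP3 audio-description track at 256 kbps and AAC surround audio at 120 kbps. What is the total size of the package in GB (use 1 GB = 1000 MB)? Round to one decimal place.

30.6 GB

Audio total: 256 + 120 = 376 kbps = 0.376 Mbps.
product demo: 8.146 Mbps × 1560 s = 12707.8 Mb
time-lapse clip: 48.376 Mbps × 632 s = 30573.6 Mb
screen recording: 2.476 Mbps × 1260 s = 3119.8 Mb
gameplay capture: 20.676 Mbps × 9600 s = 198489.6 Mb
Total: 244890.8 Mb = 30611.3 MB.
= 30.61 GB.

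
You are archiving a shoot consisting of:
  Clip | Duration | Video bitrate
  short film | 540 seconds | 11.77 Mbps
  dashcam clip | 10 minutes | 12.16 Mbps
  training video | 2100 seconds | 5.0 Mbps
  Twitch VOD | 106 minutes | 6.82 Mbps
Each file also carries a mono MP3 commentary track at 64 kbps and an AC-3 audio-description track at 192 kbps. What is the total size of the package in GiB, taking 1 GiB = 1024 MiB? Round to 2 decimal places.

Audio total: 64 + 192 = 256 kbps = 0.256 Mbps.
short film: 12.026 Mbps × 540 s = 6494.0 Mb
dashcam clip: 12.416 Mbps × 600 s = 7449.6 Mb
training video: 5.256 Mbps × 2100 s = 11037.6 Mb
Twitch VOD: 7.076 Mbps × 6360 s = 45003.4 Mb
Total: 69984.6 Mb = 8748.1 MB.
= 8.147 GiB.

8.15 GiB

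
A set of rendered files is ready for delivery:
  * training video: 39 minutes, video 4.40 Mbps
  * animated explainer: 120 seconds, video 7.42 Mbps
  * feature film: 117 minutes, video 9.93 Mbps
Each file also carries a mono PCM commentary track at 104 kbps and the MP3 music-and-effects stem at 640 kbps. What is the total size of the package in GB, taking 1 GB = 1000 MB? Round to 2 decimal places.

10.99 GB

Audio total: 104 + 640 = 744 kbps = 0.744 Mbps.
training video: 5.144 Mbps × 2340 s = 12037.0 Mb
animated explainer: 8.164 Mbps × 120 s = 979.7 Mb
feature film: 10.674 Mbps × 7020 s = 74931.5 Mb
Total: 87948.1 Mb = 10993.5 MB.
= 10.99 GB.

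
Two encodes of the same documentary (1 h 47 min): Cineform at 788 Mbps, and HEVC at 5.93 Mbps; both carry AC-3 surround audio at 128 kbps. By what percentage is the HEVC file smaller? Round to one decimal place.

1 h 47 min = 107 min = 6420 s
Audio: 128 kbps = 0.128 Mbps.
Cineform: 788.128 Mbps × 6420 s = 5059781.8 Mb = 632.473 GB.
HEVC: 6.058 Mbps × 6420 s = 38892.4 Mb = 4.862 GB.
Reduction: (1 − 4.862/632.473) × 100 = 99.23%.

99.2%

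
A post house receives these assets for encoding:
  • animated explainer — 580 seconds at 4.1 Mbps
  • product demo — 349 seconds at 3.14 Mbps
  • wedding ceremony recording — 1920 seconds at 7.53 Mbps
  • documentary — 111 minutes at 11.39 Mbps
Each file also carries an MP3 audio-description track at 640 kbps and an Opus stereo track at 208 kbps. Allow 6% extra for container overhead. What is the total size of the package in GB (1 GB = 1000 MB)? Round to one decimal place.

13.5 GB

Audio total: 640 + 208 = 848 kbps = 0.848 Mbps.
animated explainer: 4.948 Mbps × 580 s × 1.06 = 3042.0 Mb
product demo: 3.988 Mbps × 349 s × 1.06 = 1475.3 Mb
wedding ceremony recording: 8.378 Mbps × 1920 s × 1.06 = 17050.9 Mb
documentary: 12.238 Mbps × 6660 s × 1.06 = 86395.4 Mb
Total: 107963.6 Mb = 13495.5 MB.
= 13.50 GB.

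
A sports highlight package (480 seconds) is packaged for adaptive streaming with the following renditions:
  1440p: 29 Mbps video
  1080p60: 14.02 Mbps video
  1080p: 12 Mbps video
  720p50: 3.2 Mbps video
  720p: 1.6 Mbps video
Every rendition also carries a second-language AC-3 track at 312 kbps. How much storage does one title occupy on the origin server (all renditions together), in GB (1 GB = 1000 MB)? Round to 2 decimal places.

Audio: 312 kbps = 0.312 Mbps.
Sum of rendition bitrates: (29+0.312) + (14.02+0.312) + (12+0.312) + (3.2+0.312) + (1.6+0.312) = 61.380 Mbps.
× 480 s = 29,462 Mb = 3,683 MB = 3.683 GB.

3.68 GB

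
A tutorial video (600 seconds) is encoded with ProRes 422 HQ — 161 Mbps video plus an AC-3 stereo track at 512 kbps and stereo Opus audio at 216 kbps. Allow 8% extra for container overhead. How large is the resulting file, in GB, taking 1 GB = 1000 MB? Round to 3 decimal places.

Audio total: 512 + 216 = 728 kbps = 0.728 Mbps.
Total bitrate: 161 + 0.728 = 161.728 Mbps.
Stream data: 161.728 Mbps × 600 s = 97036.8 Mb.
With 8% container overhead: ×1.08.
104,800 Mb ÷ 8 = 13,100 MB → 13.10 GB.

13.100 GB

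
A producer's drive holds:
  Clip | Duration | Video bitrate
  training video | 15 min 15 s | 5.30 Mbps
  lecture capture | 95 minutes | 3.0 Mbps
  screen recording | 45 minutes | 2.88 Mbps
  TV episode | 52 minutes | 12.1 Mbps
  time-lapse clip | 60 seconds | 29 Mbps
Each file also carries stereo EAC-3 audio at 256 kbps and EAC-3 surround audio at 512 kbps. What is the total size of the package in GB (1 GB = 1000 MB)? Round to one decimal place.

Audio total: 256 + 512 = 768 kbps = 0.768 Mbps.
training video: 6.068 Mbps × 915 s = 5552.2 Mb
lecture capture: 3.768 Mbps × 5700 s = 21477.6 Mb
screen recording: 3.648 Mbps × 2700 s = 9849.6 Mb
TV episode: 12.868 Mbps × 3120 s = 40148.2 Mb
time-lapse clip: 29.768 Mbps × 60 s = 1786.1 Mb
Total: 78813.7 Mb = 9851.7 MB.
= 9.852 GB.

9.9 GB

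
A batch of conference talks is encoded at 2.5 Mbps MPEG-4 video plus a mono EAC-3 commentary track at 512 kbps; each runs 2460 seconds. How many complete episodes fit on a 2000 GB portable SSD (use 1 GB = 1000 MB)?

Audio: 512 kbps = 0.512 Mbps.
Total bitrate: 3.012 Mbps.
Per item: 3.012 Mbps × 2460 s = 7,410 Mb = 926.2 MB.
Capacity: 2000 GB = 16,000,000 Mb; 2159.38 items → 2159 complete.

2159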